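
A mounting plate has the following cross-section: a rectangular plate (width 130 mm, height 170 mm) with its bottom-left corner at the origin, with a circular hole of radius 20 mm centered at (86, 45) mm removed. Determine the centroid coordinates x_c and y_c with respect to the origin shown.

x_c = 63.73 mm, y_c = 87.41 mm

Part | A | x̄ᵢ | ȳᵢ | A·x̄ᵢ | A·ȳᵢ
plate | 22100.00 | 65.00 | 85.00 | 1436500.00 | 1878500.00
hole | -1256.64 | 86.00 | 45.00 | -108070.79 | -56548.67
Σ | 20843.36 |  |  | 1328429.21 | 1821951.33
x_c = 1328429.21 / 20843.36 = 63.73 mm
y_c = 1821951.33 / 20843.36 = 87.41 mm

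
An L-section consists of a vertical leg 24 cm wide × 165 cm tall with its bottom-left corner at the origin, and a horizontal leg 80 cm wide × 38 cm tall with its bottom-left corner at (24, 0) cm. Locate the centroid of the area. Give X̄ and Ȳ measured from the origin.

Part | A | x̄ᵢ | ȳᵢ | A·x̄ᵢ | A·ȳᵢ
vertical leg | 3960.00 | 12.00 | 82.50 | 47520.00 | 326700.00
horizontal leg | 3040.00 | 64.00 | 19.00 | 194560.00 | 57760.00
Σ | 7000.00 |  |  | 242080.00 | 384460.00
X̄ = 242080.00 / 7000.00 = 34.58 cm
Ȳ = 384460.00 / 7000.00 = 54.92 cm

X̄ = 34.58 cm, Ȳ = 54.92 cm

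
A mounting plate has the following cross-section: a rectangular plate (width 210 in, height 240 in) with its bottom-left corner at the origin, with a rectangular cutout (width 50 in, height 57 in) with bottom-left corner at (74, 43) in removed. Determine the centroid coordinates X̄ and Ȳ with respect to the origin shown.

X̄ = 105.36 in, Ȳ = 122.91 in

Part | A | x̄ᵢ | ȳᵢ | A·x̄ᵢ | A·ȳᵢ
plate | 50400.00 | 105.00 | 120.00 | 5292000.00 | 6048000.00
hole | -2850.00 | 99.00 | 71.50 | -282150.00 | -203775.00
Σ | 47550.00 |  |  | 5009850.00 | 5844225.00
X̄ = 5009850.00 / 47550.00 = 105.36 in
Ȳ = 5844225.00 / 47550.00 = 122.91 in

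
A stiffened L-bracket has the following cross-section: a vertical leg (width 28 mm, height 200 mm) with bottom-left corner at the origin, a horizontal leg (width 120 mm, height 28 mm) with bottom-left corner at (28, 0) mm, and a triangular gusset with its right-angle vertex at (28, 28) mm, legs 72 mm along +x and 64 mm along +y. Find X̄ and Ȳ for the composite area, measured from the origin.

X̄ = 43.85 mm, Ȳ = 63.98 mm

vertical leg: A = 28 × 200 = 5600.00, centroid at (14.00, 100.00).
horizontal leg: A = 120 × 28 = 3360.00, centroid at (88.00, 14.00).
gusset: A = ½·72·64 = 2304.00, centroid at (52.00, 49.33).
ΣA = 11264.00 mm²
ΣAX̄ = (5600.00)(14.00) + (3360.00)(88.00) + (2304.00)(52.00) = 493888.00 mm³
ΣAȲ = (5600.00)(100.00) + (3360.00)(14.00) + (2304.00)(49.33) = 720704.00 mm³
X̄ = 493888.00 / 11264.00 = 43.85 mm
Ȳ = 720704.00 / 11264.00 = 63.98 mm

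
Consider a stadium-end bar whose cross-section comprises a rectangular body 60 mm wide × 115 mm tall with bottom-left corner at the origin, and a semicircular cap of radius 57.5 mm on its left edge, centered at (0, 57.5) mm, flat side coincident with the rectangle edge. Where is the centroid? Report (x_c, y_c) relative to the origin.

Part | A | x̄ᵢ | ȳᵢ | A·x̄ᵢ | A·ȳᵢ
rectangular body | 6900.00 | 30.00 | 57.50 | 207000.00 | 396750.00
semicircular end | 5193.45 | -24.40 | 57.50 | -126739.58 | 298623.11
Σ | 12093.45 |  |  | 80260.42 | 695373.11
x_c = 80260.42 / 12093.45 = 6.64 mm
y_c = 695373.11 / 12093.45 = 57.50 mm

x_c = 6.64 mm, y_c = 57.50 mm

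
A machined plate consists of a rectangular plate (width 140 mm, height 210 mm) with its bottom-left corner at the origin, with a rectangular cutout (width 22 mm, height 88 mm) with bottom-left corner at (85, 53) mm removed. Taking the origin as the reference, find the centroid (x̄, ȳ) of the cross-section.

x̄ = 68.17 mm, ȳ = 105.56 mm

plate: A = 140 × 210 = 29400.00, centroid at (70.00, 105.00).
hole: A = −(22 × 88) = -1936.00, centroid at (96.00, 97.00).
ΣA = 27464.00 mm²
ΣAx̄ = (29400.00)(70.00) + (-1936.00)(96.00) = 1872144.00 mm³
ΣAȳ = (29400.00)(105.00) + (-1936.00)(97.00) = 2899208.00 mm³
x̄ = 1872144.00 / 27464.00 = 68.17 mm
ȳ = 2899208.00 / 27464.00 = 105.56 mm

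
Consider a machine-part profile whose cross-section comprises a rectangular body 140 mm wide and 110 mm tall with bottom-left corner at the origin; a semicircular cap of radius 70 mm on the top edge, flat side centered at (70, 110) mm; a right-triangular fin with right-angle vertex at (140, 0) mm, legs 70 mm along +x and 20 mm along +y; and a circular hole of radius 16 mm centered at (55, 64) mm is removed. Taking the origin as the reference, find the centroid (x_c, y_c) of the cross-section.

rectangular body: A = 140 × 110 = 15400.00, centroid at (70.00, 55.00).
semicircular top: A = ½π·70² = 7696.90, centroid at (70.00, 139.71).
triangular fin: A = ½·70·20 = 700.00, centroid at (163.33, 6.67).
hole: A = −π·16² = -804.25, centroid at (55.00, 64.00).
ΣA = 22992.65 mm², ΣAx_c = 1686882.85 mm³, ΣAy_c = 1875520.70 mm³.
x_c = 1686882.85/22992.65 = 73.37 mm; y_c = 1875520.70/22992.65 = 81.57 mm.

x_c = 73.37 mm, y_c = 81.57 mm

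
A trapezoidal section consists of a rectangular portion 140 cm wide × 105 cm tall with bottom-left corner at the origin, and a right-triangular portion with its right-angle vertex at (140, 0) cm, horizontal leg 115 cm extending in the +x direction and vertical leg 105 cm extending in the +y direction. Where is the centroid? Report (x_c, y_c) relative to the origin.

rectangular portion: A = 140 × 105 = 14700.00, centroid at (70.00, 52.50).
triangular portion: A = ½·115·105 = 6037.50, centroid at (178.33, 35.00).
ΣA = 20737.50 cm², ΣAx_c = 2105687.50 cm³, ΣAy_c = 983062.50 cm³.
x_c = 2105687.50/20737.50 = 101.54 cm; y_c = 983062.50/20737.50 = 47.41 cm.

x_c = 101.54 cm, y_c = 47.41 cm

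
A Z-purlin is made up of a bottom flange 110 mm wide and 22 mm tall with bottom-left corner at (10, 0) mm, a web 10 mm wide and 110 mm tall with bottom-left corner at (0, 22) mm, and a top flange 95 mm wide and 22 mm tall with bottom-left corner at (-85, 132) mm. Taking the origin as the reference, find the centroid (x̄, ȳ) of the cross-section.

bottom flange: A = 110 × 22 = 2420.00, centroid at (65.00, 11.00).
web: A = 10 × 110 = 1100.00, centroid at (5.00, 77.00).
top flange: A = 95 × 22 = 2090.00, centroid at (-37.50, 143.00).
ΣA = 5610.00 mm²
ΣAx̄ = (2420.00)(65.00) + (1100.00)(5.00) + (2090.00)(-37.50) = 84425.00 mm³
ΣAȳ = (2420.00)(11.00) + (1100.00)(77.00) + (2090.00)(143.00) = 410190.00 mm³
x̄ = 84425.00 / 5610.00 = 15.05 mm
ȳ = 410190.00 / 5610.00 = 73.12 mm

x̄ = 15.05 mm, ȳ = 73.12 mm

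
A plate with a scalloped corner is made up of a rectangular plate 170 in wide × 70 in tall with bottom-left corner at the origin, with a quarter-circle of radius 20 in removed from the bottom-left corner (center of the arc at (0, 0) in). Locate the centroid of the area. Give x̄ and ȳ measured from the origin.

plate: A = 170 × 70 = 11900.00, centroid at (85.00, 35.00).
removed quarter-circle: A = −¼π·20² = -314.16, centroid at (8.49, 8.49).
ΣA = 11585.84 in²
ΣAx̄ = (11900.00)(85.00) + (-314.16)(8.49) = 1008833.33 in³
ΣAȳ = (11900.00)(35.00) + (-314.16)(8.49) = 413833.33 in³
x̄ = 1008833.33 / 11585.84 = 87.07 in
ȳ = 413833.33 / 11585.84 = 35.72 in

x̄ = 87.07 in, ȳ = 35.72 in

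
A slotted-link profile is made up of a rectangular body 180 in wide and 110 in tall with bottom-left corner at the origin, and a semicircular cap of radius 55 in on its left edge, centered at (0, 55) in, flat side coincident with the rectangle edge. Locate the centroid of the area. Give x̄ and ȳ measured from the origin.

x̄ = 68.06 in, ȳ = 55.00 in

Part | A | x̄ᵢ | ȳᵢ | A·x̄ᵢ | A·ȳᵢ
rectangular body | 19800.00 | 90.00 | 55.00 | 1782000.00 | 1089000.00
semicircular end | 4751.66 | -23.34 | 55.00 | -110916.67 | 261341.24
Σ | 24551.66 |  |  | 1671083.33 | 1350341.24
x̄ = 1671083.33 / 24551.66 = 68.06 in
ȳ = 1350341.24 / 24551.66 = 55.00 in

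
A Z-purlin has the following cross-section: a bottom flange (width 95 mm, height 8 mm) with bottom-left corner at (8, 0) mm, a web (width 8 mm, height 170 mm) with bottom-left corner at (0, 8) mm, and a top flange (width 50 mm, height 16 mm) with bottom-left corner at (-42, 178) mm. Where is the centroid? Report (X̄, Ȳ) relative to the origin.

X̄ = 11.65 mm, Ȳ = 95.32 mm

bottom flange: A = 95 × 8 = 760.00, centroid at (55.50, 4.00).
web: A = 8 × 170 = 1360.00, centroid at (4.00, 93.00).
top flange: A = 50 × 16 = 800.00, centroid at (-17.00, 186.00).
ΣA = 2920.00 mm², ΣAX̄ = 34020.00 mm³, ΣAȲ = 278320.00 mm³.
X̄ = 34020.00/2920.00 = 11.65 mm; Ȳ = 278320.00/2920.00 = 95.32 mm.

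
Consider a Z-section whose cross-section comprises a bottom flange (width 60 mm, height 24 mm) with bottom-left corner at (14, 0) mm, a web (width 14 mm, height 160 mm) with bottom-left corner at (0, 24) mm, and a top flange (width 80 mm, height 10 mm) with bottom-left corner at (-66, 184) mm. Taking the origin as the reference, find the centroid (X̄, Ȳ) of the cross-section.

Part | A | x̄ᵢ | ȳᵢ | A·x̄ᵢ | A·ȳᵢ
bottom flange | 1440.00 | 44.00 | 12.00 | 63360.00 | 17280.00
web | 2240.00 | 7.00 | 104.00 | 15680.00 | 232960.00
top flange | 800.00 | -26.00 | 189.00 | -20800.00 | 151200.00
Σ | 4480.00 |  |  | 58240.00 | 401440.00
X̄ = 58240.00 / 4480.00 = 13.00 mm
Ȳ = 401440.00 / 4480.00 = 89.61 mm

X̄ = 13.00 mm, Ȳ = 89.61 mm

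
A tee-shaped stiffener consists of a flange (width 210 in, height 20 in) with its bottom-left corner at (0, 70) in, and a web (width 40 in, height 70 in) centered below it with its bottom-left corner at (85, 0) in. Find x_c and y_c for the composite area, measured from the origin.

web: A = 40 × 70 = 2800.00, centroid at (105.00, 35.00).
flange: A = 210 × 20 = 4200.00, centroid at (105.00, 80.00).
ΣA = 7000.00 in²
ΣAx_c = (2800.00)(105.00) + (4200.00)(105.00) = 735000.00 in³
ΣAy_c = (2800.00)(35.00) + (4200.00)(80.00) = 434000.00 in³
x_c = 735000.00 / 7000.00 = 105.00 in
y_c = 434000.00 / 7000.00 = 62.00 in

x_c = 105.00 in, y_c = 62.00 in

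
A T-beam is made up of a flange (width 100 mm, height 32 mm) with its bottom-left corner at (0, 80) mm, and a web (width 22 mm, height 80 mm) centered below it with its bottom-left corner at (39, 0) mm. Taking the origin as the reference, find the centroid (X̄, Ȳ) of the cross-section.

X̄ = 50.00 mm, Ȳ = 76.13 mm

web: A = 22 × 80 = 1760.00, centroid at (50.00, 40.00).
flange: A = 100 × 32 = 3200.00, centroid at (50.00, 96.00).
ΣA = 4960.00 mm², ΣAX̄ = 248000.00 mm³, ΣAȲ = 377600.00 mm³.
X̄ = 248000.00/4960.00 = 50.00 mm; Ȳ = 377600.00/4960.00 = 76.13 mm.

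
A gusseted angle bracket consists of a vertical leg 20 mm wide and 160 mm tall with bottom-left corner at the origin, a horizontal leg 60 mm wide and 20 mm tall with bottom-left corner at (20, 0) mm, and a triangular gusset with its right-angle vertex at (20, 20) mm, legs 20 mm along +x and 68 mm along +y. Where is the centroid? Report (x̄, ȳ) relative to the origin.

x̄ = 21.68 mm, ȳ = 58.47 mm

Part | A | x̄ᵢ | ȳᵢ | A·x̄ᵢ | A·ȳᵢ
vertical leg | 3200.00 | 10.00 | 80.00 | 32000.00 | 256000.00
horizontal leg | 1200.00 | 50.00 | 10.00 | 60000.00 | 12000.00
gusset | 680.00 | 26.67 | 42.67 | 18133.33 | 29013.33
Σ | 5080.00 |  |  | 110133.33 | 297013.33
x̄ = 110133.33 / 5080.00 = 21.68 mm
ȳ = 297013.33 / 5080.00 = 58.47 mm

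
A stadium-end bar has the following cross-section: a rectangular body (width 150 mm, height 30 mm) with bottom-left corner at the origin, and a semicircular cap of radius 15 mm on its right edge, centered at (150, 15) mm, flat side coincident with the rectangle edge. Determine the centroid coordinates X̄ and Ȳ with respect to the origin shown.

rectangular body: A = 150 × 30 = 4500.00, centroid at (75.00, 15.00).
semicircular end: A = ½π·15² = 353.43, centroid at (156.37, 15.00).
ΣA = 4853.43 mm²
ΣAX̄ = (4500.00)(75.00) + (353.43)(156.37) = 392764.38 mm³
ΣAȲ = (4500.00)(15.00) + (353.43)(15.00) = 72801.44 mm³
X̄ = 392764.38 / 4853.43 = 80.93 mm
Ȳ = 72801.44 / 4853.43 = 15.00 mm

X̄ = 80.93 mm, Ȳ = 15.00 mm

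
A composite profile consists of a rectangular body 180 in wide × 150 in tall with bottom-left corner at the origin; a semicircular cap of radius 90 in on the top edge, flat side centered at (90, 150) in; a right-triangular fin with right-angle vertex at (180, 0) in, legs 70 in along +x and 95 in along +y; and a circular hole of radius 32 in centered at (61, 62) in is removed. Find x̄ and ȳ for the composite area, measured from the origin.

rectangular body: A = 180 × 150 = 27000.00, centroid at (90.00, 75.00).
semicircular top: A = ½π·90² = 12723.45, centroid at (90.00, 188.20).
triangular fin: A = ½·70·95 = 3325.00, centroid at (203.33, 31.67).
hole: A = −π·32² = -3216.99, centroid at (61.00, 62.00).
ΣA = 39831.46 in²
ΣAx̄ = (27000.00)(90.00) + (12723.45)(90.00) + (3325.00)(203.33) + (-3216.99)(61.00) = 4054957.41 in³
ΣAȳ = (27000.00)(75.00) + (12723.45)(188.20) + (3325.00)(31.67) + (-3216.99)(62.00) = 4325355.77 in³
x̄ = 4054957.41 / 39831.46 = 101.80 in
ȳ = 4325355.77 / 39831.46 = 108.59 in

x̄ = 101.80 in, ȳ = 108.59 in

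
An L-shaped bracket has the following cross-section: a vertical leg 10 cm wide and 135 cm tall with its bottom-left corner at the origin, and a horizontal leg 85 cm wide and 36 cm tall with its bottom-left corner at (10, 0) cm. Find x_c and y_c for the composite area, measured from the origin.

x_c = 37.96 cm, y_c = 33.15 cm

Part | A | x̄ᵢ | ȳᵢ | A·x̄ᵢ | A·ȳᵢ
vertical leg | 1350.00 | 5.00 | 67.50 | 6750.00 | 91125.00
horizontal leg | 3060.00 | 52.50 | 18.00 | 160650.00 | 55080.00
Σ | 4410.00 |  |  | 167400.00 | 146205.00
x_c = 167400.00 / 4410.00 = 37.96 cm
y_c = 146205.00 / 4410.00 = 33.15 cm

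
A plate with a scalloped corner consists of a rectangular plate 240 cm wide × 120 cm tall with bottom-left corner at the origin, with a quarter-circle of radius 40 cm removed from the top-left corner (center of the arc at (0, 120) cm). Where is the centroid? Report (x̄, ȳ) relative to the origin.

x̄ = 124.70 cm, ȳ = 58.04 cm

Part | A | x̄ᵢ | ȳᵢ | A·x̄ᵢ | A·ȳᵢ
plate | 28800.00 | 120.00 | 60.00 | 3456000.00 | 1728000.00
removed quarter-circle | -1256.64 | 16.98 | 103.02 | -21333.33 | -129463.11
Σ | 27543.36 |  |  | 3434666.67 | 1598536.89
x̄ = 3434666.67 / 27543.36 = 124.70 cm
ȳ = 1598536.89 / 27543.36 = 58.04 cm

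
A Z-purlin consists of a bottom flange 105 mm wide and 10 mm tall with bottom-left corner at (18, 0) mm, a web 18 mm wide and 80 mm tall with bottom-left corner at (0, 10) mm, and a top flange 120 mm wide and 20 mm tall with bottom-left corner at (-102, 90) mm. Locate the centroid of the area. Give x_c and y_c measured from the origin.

x_c = -2.83 mm, y_c = 64.88 mm

Part | A | x̄ᵢ | ȳᵢ | A·x̄ᵢ | A·ȳᵢ
bottom flange | 1050.00 | 70.50 | 5.00 | 74025.00 | 5250.00
web | 1440.00 | 9.00 | 50.00 | 12960.00 | 72000.00
top flange | 2400.00 | -42.00 | 100.00 | -100800.00 | 240000.00
Σ | 4890.00 |  |  | -13815.00 | 317250.00
x_c = -13815.00 / 4890.00 = -2.83 mm
y_c = 317250.00 / 4890.00 = 64.88 mm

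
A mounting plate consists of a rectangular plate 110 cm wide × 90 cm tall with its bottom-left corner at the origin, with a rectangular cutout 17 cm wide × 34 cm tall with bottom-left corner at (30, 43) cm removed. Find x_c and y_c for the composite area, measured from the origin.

x_c = 56.02 cm, y_c = 44.07 cm

plate: A = 110 × 90 = 9900.00, centroid at (55.00, 45.00).
hole: A = −(17 × 34) = -578.00, centroid at (38.50, 60.00).
ΣA = 9322.00 cm²
ΣAx_c = (9900.00)(55.00) + (-578.00)(38.50) = 522247.00 cm³
ΣAy_c = (9900.00)(45.00) + (-578.00)(60.00) = 410820.00 cm³
x_c = 522247.00 / 9322.00 = 56.02 cm
y_c = 410820.00 / 9322.00 = 44.07 cm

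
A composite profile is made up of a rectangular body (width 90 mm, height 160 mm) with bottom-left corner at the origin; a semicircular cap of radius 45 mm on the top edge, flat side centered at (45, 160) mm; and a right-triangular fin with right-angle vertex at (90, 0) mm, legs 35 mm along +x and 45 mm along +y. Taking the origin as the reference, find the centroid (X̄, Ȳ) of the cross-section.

rectangular body: A = 90 × 160 = 14400.00, centroid at (45.00, 80.00).
semicircular top: A = ½π·45² = 3180.86, centroid at (45.00, 179.10).
triangular fin: A = ½·35·45 = 787.50, centroid at (101.67, 15.00).
ΣA = 18368.36 mm²
ΣAX̄ = (14400.00)(45.00) + (3180.86)(45.00) + (787.50)(101.67) = 871201.32 mm³
ΣAȲ = (14400.00)(80.00) + (3180.86)(179.10) + (787.50)(15.00) = 1733500.51 mm³
X̄ = 871201.32 / 18368.36 = 47.43 mm
Ȳ = 1733500.51 / 18368.36 = 94.37 mm

X̄ = 47.43 mm, Ȳ = 94.37 mm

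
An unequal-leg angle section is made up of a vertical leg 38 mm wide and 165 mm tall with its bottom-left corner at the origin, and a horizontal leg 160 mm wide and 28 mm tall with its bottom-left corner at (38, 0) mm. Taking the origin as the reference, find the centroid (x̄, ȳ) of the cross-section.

vertical leg: A = 38 × 165 = 6270.00, centroid at (19.00, 82.50).
horizontal leg: A = 160 × 28 = 4480.00, centroid at (118.00, 14.00).
ΣA = 10750.00 mm²
ΣAx̄ = (6270.00)(19.00) + (4480.00)(118.00) = 647770.00 mm³
ΣAȳ = (6270.00)(82.50) + (4480.00)(14.00) = 579995.00 mm³
x̄ = 647770.00 / 10750.00 = 60.26 mm
ȳ = 579995.00 / 10750.00 = 53.95 mm

x̄ = 60.26 mm, ȳ = 53.95 mm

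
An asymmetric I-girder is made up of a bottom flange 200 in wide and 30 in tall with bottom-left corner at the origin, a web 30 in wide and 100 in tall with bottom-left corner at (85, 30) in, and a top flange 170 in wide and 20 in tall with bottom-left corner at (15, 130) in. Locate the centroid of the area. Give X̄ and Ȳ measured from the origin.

Part | A | x̄ᵢ | ȳᵢ | A·x̄ᵢ | A·ȳᵢ
bottom flange | 6000.00 | 100.00 | 15.00 | 600000.00 | 90000.00
web | 3000.00 | 100.00 | 80.00 | 300000.00 | 240000.00
top flange | 3400.00 | 100.00 | 140.00 | 340000.00 | 476000.00
Σ | 12400.00 |  |  | 1240000.00 | 806000.00
X̄ = 1240000.00 / 12400.00 = 100.00 in
Ȳ = 806000.00 / 12400.00 = 65.00 in

X̄ = 100.00 in, Ȳ = 65.00 in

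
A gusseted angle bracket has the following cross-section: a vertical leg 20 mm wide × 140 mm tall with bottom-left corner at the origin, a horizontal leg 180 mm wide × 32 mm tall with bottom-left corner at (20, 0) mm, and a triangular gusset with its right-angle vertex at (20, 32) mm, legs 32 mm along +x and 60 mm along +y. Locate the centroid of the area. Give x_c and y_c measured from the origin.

vertical leg: A = 20 × 140 = 2800.00, centroid at (10.00, 70.00).
horizontal leg: A = 180 × 32 = 5760.00, centroid at (110.00, 16.00).
gusset: A = ½·32·60 = 960.00, centroid at (30.67, 52.00).
ΣA = 9520.00 mm², ΣAx_c = 691040.00 mm³, ΣAy_c = 338080.00 mm³.
x_c = 691040.00/9520.00 = 72.59 mm; y_c = 338080.00/9520.00 = 35.51 mm.

x_c = 72.59 mm, y_c = 35.51 mm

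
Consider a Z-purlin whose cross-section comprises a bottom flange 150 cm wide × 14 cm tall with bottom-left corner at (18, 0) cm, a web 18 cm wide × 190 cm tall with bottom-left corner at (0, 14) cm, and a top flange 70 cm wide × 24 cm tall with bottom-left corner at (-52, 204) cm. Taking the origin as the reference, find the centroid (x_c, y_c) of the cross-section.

x_c = 27.43 cm, y_c = 104.22 cm

Part | A | x̄ᵢ | ȳᵢ | A·x̄ᵢ | A·ȳᵢ
bottom flange | 2100.00 | 93.00 | 7.00 | 195300.00 | 14700.00
web | 3420.00 | 9.00 | 109.00 | 30780.00 | 372780.00
top flange | 1680.00 | -17.00 | 216.00 | -28560.00 | 362880.00
Σ | 7200.00 |  |  | 197520.00 | 750360.00
x_c = 197520.00 / 7200.00 = 27.43 cm
y_c = 750360.00 / 7200.00 = 104.22 cm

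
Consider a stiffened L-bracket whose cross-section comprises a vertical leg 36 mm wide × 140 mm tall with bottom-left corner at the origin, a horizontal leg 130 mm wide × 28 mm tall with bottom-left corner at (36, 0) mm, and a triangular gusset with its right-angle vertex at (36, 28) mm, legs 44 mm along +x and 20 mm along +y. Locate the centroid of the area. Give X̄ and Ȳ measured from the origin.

X̄ = 52.70 mm, Ȳ = 45.94 mm

vertical leg: A = 36 × 140 = 5040.00, centroid at (18.00, 70.00).
horizontal leg: A = 130 × 28 = 3640.00, centroid at (101.00, 14.00).
gusset: A = ½·44·20 = 440.00, centroid at (50.67, 34.67).
ΣA = 9120.00 mm², ΣAX̄ = 480653.33 mm³, ΣAȲ = 419013.33 mm³.
X̄ = 480653.33/9120.00 = 52.70 mm; Ȳ = 419013.33/9120.00 = 45.94 mm.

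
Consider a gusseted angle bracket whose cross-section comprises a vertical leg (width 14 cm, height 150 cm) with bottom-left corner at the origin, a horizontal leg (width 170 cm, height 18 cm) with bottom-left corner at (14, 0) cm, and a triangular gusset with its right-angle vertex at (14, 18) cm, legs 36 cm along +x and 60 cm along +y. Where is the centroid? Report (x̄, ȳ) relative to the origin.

vertical leg: A = 14 × 150 = 2100.00, centroid at (7.00, 75.00).
horizontal leg: A = 170 × 18 = 3060.00, centroid at (99.00, 9.00).
gusset: A = ½·36·60 = 1080.00, centroid at (26.00, 38.00).
ΣA = 6240.00 cm²
ΣAx̄ = (2100.00)(7.00) + (3060.00)(99.00) + (1080.00)(26.00) = 345720.00 cm³
ΣAȳ = (2100.00)(75.00) + (3060.00)(9.00) + (1080.00)(38.00) = 226080.00 cm³
x̄ = 345720.00 / 6240.00 = 55.40 cm
ȳ = 226080.00 / 6240.00 = 36.23 cm

x̄ = 55.40 cm, ȳ = 36.23 cm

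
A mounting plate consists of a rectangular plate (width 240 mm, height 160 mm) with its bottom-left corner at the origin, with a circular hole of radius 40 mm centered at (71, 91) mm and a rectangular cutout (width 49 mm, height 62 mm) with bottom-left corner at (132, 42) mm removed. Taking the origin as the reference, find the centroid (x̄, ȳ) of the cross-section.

x̄ = 124.46 mm, ȳ = 78.88 mm

plate: A = 240 × 160 = 38400.00, centroid at (120.00, 80.00).
hole 1: A = −π·40² = -5026.55, centroid at (71.00, 91.00).
hole 2: A = −(49 × 62) = -3038.00, centroid at (156.50, 73.00).
ΣA = 30335.45 mm², ΣAx̄ = 3775668.07 mm³, ΣAȳ = 2392810.11 mm³.
x̄ = 3775668.07/30335.45 = 124.46 mm; ȳ = 2392810.11/30335.45 = 78.88 mm.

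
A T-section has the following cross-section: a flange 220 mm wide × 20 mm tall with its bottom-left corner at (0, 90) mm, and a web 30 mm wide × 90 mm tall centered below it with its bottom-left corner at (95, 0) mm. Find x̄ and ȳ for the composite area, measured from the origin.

Part | A | x̄ᵢ | ȳᵢ | A·x̄ᵢ | A·ȳᵢ
web | 2700.00 | 110.00 | 45.00 | 297000.00 | 121500.00
flange | 4400.00 | 110.00 | 100.00 | 484000.00 | 440000.00
Σ | 7100.00 |  |  | 781000.00 | 561500.00
x̄ = 781000.00 / 7100.00 = 110.00 mm
ȳ = 561500.00 / 7100.00 = 79.08 mm

x̄ = 110.00 mm, ȳ = 79.08 mm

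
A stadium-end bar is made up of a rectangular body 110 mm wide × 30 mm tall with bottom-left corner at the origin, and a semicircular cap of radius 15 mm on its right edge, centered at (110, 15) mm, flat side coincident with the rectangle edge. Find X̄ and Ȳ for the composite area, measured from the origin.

rectangular body: A = 110 × 30 = 3300.00, centroid at (55.00, 15.00).
semicircular end: A = ½π·15² = 353.43, centroid at (116.37, 15.00).
ΣA = 3653.43 mm²
ΣAX̄ = (3300.00)(55.00) + (353.43)(116.37) = 222627.21 mm³
ΣAȲ = (3300.00)(15.00) + (353.43)(15.00) = 54801.44 mm³
X̄ = 222627.21 / 3653.43 = 60.94 mm
Ȳ = 54801.44 / 3653.43 = 15.00 mm

X̄ = 60.94 mm, Ȳ = 15.00 mm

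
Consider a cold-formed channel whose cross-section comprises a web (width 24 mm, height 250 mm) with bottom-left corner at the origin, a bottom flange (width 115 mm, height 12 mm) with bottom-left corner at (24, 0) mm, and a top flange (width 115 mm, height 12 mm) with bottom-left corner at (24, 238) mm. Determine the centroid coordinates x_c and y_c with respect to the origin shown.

x_c = 33.90 mm, y_c = 125.00 mm

Part | A | x̄ᵢ | ȳᵢ | A·x̄ᵢ | A·ȳᵢ
web | 6000.00 | 12.00 | 125.00 | 72000.00 | 750000.00
bottom flange | 1380.00 | 81.50 | 6.00 | 112470.00 | 8280.00
top flange | 1380.00 | 81.50 | 244.00 | 112470.00 | 336720.00
Σ | 8760.00 |  |  | 296940.00 | 1095000.00
x_c = 296940.00 / 8760.00 = 33.90 mm
y_c = 1095000.00 / 8760.00 = 125.00 mm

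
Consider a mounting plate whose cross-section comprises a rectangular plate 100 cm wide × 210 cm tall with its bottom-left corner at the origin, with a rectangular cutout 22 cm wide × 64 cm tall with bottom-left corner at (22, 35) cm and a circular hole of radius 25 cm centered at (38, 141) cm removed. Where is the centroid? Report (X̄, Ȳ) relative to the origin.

Part | A | x̄ᵢ | ȳᵢ | A·x̄ᵢ | A·ȳᵢ
plate | 21000.00 | 50.00 | 105.00 | 1050000.00 | 2205000.00
hole 1 | -1408.00 | 33.00 | 67.00 | -46464.00 | -94336.00
hole 2 | -1963.50 | 38.00 | 141.00 | -74612.83 | -276852.85
Σ | 17628.50 |  |  | 928923.17 | 1833811.15
X̄ = 928923.17 / 17628.50 = 52.69 cm
Ȳ = 1833811.15 / 17628.50 = 104.03 cm

X̄ = 52.69 cm, Ȳ = 104.03 cm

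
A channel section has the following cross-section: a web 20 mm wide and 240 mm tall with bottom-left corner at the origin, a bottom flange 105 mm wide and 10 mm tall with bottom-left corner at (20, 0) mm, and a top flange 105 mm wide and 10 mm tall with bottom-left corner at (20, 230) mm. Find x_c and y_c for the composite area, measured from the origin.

x_c = 29.02 mm, y_c = 120.00 mm

web: A = 20 × 240 = 4800.00, centroid at (10.00, 120.00).
bottom flange: A = 105 × 10 = 1050.00, centroid at (72.50, 5.00).
top flange: A = 105 × 10 = 1050.00, centroid at (72.50, 235.00).
ΣA = 6900.00 mm²
ΣAx_c = (4800.00)(10.00) + (1050.00)(72.50) + (1050.00)(72.50) = 200250.00 mm³
ΣAy_c = (4800.00)(120.00) + (1050.00)(5.00) + (1050.00)(235.00) = 828000.00 mm³
x_c = 200250.00 / 6900.00 = 29.02 mm
y_c = 828000.00 / 6900.00 = 120.00 mm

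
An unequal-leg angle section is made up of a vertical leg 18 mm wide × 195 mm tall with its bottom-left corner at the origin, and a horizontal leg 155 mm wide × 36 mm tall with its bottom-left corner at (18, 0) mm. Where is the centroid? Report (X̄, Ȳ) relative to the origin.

Part | A | x̄ᵢ | ȳᵢ | A·x̄ᵢ | A·ȳᵢ
vertical leg | 3510.00 | 9.00 | 97.50 | 31590.00 | 342225.00
horizontal leg | 5580.00 | 95.50 | 18.00 | 532890.00 | 100440.00
Σ | 9090.00 |  |  | 564480.00 | 442665.00
X̄ = 564480.00 / 9090.00 = 62.10 mm
Ȳ = 442665.00 / 9090.00 = 48.70 mm

X̄ = 62.10 mm, Ȳ = 48.70 mm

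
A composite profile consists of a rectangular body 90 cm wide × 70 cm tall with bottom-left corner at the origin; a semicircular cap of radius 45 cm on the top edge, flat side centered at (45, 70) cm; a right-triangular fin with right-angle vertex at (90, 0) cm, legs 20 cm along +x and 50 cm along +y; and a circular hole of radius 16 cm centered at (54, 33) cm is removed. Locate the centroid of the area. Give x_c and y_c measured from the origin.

rectangular body: A = 90 × 70 = 6300.00, centroid at (45.00, 35.00).
semicircular top: A = ½π·45² = 3180.86, centroid at (45.00, 89.10).
triangular fin: A = ½·20·50 = 500.00, centroid at (96.67, 16.67).
hole: A = −π·16² = -804.25, centroid at (54.00, 33.00).
ΣA = 9176.61 cm²
ΣAx_c = (6300.00)(45.00) + (3180.86)(45.00) + (500.00)(96.67) + (-804.25)(54.00) = 431542.77 cm³
ΣAy_c = (6300.00)(35.00) + (3180.86)(89.10) + (500.00)(16.67) + (-804.25)(33.00) = 485703.54 cm³
x_c = 431542.77 / 9176.61 = 47.03 cm
y_c = 485703.54 / 9176.61 = 52.93 cm

x_c = 47.03 cm, y_c = 52.93 cm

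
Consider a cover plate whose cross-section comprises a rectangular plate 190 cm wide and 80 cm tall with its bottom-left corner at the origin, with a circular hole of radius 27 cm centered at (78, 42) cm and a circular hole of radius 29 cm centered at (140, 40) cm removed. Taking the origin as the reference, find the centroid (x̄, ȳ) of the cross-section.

Part | A | x̄ᵢ | ȳᵢ | A·x̄ᵢ | A·ȳᵢ
plate | 15200.00 | 95.00 | 40.00 | 1444000.00 | 608000.00
hole 1 | -2290.22 | 78.00 | 42.00 | -178637.24 | -96189.28
hole 2 | -2642.08 | 140.00 | 40.00 | -369891.12 | -105683.18
Σ | 10267.70 |  |  | 895471.64 | 406127.54
x̄ = 895471.64 / 10267.70 = 87.21 cm
ȳ = 406127.54 / 10267.70 = 39.55 cm

x̄ = 87.21 cm, ȳ = 39.55 cm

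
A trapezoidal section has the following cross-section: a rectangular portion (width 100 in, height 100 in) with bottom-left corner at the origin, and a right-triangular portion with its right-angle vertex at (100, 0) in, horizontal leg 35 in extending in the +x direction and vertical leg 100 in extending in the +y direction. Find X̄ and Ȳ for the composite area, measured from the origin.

X̄ = 59.18 in, Ȳ = 47.52 in

rectangular portion: A = 100 × 100 = 10000.00, centroid at (50.00, 50.00).
triangular portion: A = ½·35·100 = 1750.00, centroid at (111.67, 33.33).
ΣA = 11750.00 in², ΣAX̄ = 695416.67 in³, ΣAȲ = 558333.33 in³.
X̄ = 695416.67/11750.00 = 59.18 in; Ȳ = 558333.33/11750.00 = 47.52 in.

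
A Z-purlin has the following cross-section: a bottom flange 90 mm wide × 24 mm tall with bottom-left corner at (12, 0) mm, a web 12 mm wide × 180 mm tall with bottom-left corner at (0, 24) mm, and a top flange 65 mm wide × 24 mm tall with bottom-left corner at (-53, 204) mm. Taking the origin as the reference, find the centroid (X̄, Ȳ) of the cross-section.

Part | A | x̄ᵢ | ȳᵢ | A·x̄ᵢ | A·ȳᵢ
bottom flange | 2160.00 | 57.00 | 12.00 | 123120.00 | 25920.00
web | 2160.00 | 6.00 | 114.00 | 12960.00 | 246240.00
top flange | 1560.00 | -20.50 | 216.00 | -31980.00 | 336960.00
Σ | 5880.00 |  |  | 104100.00 | 609120.00
X̄ = 104100.00 / 5880.00 = 17.70 mm
Ȳ = 609120.00 / 5880.00 = 103.59 mm

X̄ = 17.70 mm, Ȳ = 103.59 mm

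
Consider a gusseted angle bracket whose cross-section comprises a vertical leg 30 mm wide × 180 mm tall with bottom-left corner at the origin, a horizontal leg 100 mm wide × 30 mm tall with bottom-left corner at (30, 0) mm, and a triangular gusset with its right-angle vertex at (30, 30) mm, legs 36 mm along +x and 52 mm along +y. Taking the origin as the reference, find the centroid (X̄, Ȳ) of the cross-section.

X̄ = 38.59 mm, Ȳ = 61.62 mm

vertical leg: A = 30 × 180 = 5400.00, centroid at (15.00, 90.00).
horizontal leg: A = 100 × 30 = 3000.00, centroid at (80.00, 15.00).
gusset: A = ½·36·52 = 936.00, centroid at (42.00, 47.33).
ΣA = 9336.00 mm²
ΣAX̄ = (5400.00)(15.00) + (3000.00)(80.00) + (936.00)(42.00) = 360312.00 mm³
ΣAȲ = (5400.00)(90.00) + (3000.00)(15.00) + (936.00)(47.33) = 575304.00 mm³
X̄ = 360312.00 / 9336.00 = 38.59 mm
Ȳ = 575304.00 / 9336.00 = 61.62 mm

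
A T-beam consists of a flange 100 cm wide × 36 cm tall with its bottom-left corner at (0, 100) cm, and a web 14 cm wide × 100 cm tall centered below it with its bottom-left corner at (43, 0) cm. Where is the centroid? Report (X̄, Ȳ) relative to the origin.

X̄ = 50.00 cm, Ȳ = 98.96 cm

Part | A | x̄ᵢ | ȳᵢ | A·x̄ᵢ | A·ȳᵢ
web | 1400.00 | 50.00 | 50.00 | 70000.00 | 70000.00
flange | 3600.00 | 50.00 | 118.00 | 180000.00 | 424800.00
Σ | 5000.00 |  |  | 250000.00 | 494800.00
X̄ = 250000.00 / 5000.00 = 50.00 cm
Ȳ = 494800.00 / 5000.00 = 98.96 cm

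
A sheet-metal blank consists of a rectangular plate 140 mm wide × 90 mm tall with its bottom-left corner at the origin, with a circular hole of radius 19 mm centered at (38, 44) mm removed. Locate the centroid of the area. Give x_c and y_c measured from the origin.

Part | A | x̄ᵢ | ȳᵢ | A·x̄ᵢ | A·ȳᵢ
plate | 12600.00 | 70.00 | 45.00 | 882000.00 | 567000.00
hole | -1134.11 | 38.00 | 44.00 | -43096.37 | -49901.06
Σ | 11465.89 |  |  | 838903.63 | 517098.94
x_c = 838903.63 / 11465.89 = 73.17 mm
y_c = 517098.94 / 11465.89 = 45.10 mm

x_c = 73.17 mm, y_c = 45.10 mm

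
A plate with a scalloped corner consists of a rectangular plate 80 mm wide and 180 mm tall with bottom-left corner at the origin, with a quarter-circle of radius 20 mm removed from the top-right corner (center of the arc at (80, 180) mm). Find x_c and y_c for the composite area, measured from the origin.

x_c = 39.30 mm, y_c = 88.18 mm

plate: A = 80 × 180 = 14400.00, centroid at (40.00, 90.00).
removed quarter-circle: A = −¼π·20² = -314.16, centroid at (71.51, 171.51).
ΣA = 14085.84 mm², ΣAx_c = 553533.93 mm³, ΣAy_c = 1242118.00 mm³.
x_c = 553533.93/14085.84 = 39.30 mm; y_c = 1242118.00/14085.84 = 88.18 mm.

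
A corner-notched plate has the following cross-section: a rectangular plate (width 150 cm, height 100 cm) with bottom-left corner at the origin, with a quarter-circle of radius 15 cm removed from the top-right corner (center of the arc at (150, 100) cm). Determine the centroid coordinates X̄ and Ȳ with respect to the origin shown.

Part | A | x̄ᵢ | ȳᵢ | A·x̄ᵢ | A·ȳᵢ
plate | 15000.00 | 75.00 | 50.00 | 1125000.00 | 750000.00
removed quarter-circle | -176.71 | 143.63 | 93.63 | -25382.19 | -16546.46
Σ | 14823.29 |  |  | 1099617.81 | 733453.54
X̄ = 1099617.81 / 14823.29 = 74.18 cm
Ȳ = 733453.54 / 14823.29 = 49.48 cm

X̄ = 74.18 cm, Ȳ = 49.48 cm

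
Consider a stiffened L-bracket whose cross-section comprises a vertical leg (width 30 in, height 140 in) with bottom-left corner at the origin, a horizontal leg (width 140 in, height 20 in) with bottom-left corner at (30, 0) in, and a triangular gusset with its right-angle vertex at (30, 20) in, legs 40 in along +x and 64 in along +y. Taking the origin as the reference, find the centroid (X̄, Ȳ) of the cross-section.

vertical leg: A = 30 × 140 = 4200.00, centroid at (15.00, 70.00).
horizontal leg: A = 140 × 20 = 2800.00, centroid at (100.00, 10.00).
gusset: A = ½·40·64 = 1280.00, centroid at (43.33, 41.33).
ΣA = 8280.00 in²
ΣAX̄ = (4200.00)(15.00) + (2800.00)(100.00) + (1280.00)(43.33) = 398466.67 in³
ΣAȲ = (4200.00)(70.00) + (2800.00)(10.00) + (1280.00)(41.33) = 374906.67 in³
X̄ = 398466.67 / 8280.00 = 48.12 in
Ȳ = 374906.67 / 8280.00 = 45.28 in

X̄ = 48.12 in, Ȳ = 45.28 in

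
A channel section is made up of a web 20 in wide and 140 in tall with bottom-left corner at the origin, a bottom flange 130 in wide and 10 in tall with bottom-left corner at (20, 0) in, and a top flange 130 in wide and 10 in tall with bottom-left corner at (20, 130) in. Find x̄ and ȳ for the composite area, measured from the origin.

x̄ = 46.11 in, ȳ = 70.00 in

web: A = 20 × 140 = 2800.00, centroid at (10.00, 70.00).
bottom flange: A = 130 × 10 = 1300.00, centroid at (85.00, 5.00).
top flange: A = 130 × 10 = 1300.00, centroid at (85.00, 135.00).
ΣA = 5400.00 in²
ΣAx̄ = (2800.00)(10.00) + (1300.00)(85.00) + (1300.00)(85.00) = 249000.00 in³
ΣAȳ = (2800.00)(70.00) + (1300.00)(5.00) + (1300.00)(135.00) = 378000.00 in³
x̄ = 249000.00 / 5400.00 = 46.11 in
ȳ = 378000.00 / 5400.00 = 70.00 in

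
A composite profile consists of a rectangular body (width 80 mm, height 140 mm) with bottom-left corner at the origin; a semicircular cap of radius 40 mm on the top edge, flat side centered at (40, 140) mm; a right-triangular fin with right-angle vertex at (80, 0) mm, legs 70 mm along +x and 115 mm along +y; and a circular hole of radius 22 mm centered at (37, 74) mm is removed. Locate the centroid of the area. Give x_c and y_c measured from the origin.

Part | A | x̄ᵢ | ȳᵢ | A·x̄ᵢ | A·ȳᵢ
rectangular body | 11200.00 | 40.00 | 70.00 | 448000.00 | 784000.00
semicircular top | 2513.27 | 40.00 | 156.98 | 100530.96 | 394525.04
triangular fin | 4025.00 | 103.33 | 38.33 | 415916.67 | 154291.67
hole | -1520.53 | 37.00 | 74.00 | -56259.64 | -112519.28
Σ | 16217.74 |  |  | 908187.99 | 1220297.43
x_c = 908187.99 / 16217.74 = 56.00 mm
y_c = 1220297.43 / 16217.74 = 75.24 mm

x_c = 56.00 mm, y_c = 75.24 mm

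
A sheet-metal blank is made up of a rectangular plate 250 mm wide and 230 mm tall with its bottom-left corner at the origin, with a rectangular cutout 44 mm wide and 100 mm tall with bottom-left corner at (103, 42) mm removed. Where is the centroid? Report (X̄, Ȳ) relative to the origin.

plate: A = 250 × 230 = 57500.00, centroid at (125.00, 115.00).
hole: A = −(44 × 100) = -4400.00, centroid at (125.00, 92.00).
ΣA = 53100.00 mm², ΣAX̄ = 6637500.00 mm³, ΣAȲ = 6207700.00 mm³.
X̄ = 6637500.00/53100.00 = 125.00 mm; Ȳ = 6207700.00/53100.00 = 116.91 mm.

X̄ = 125.00 mm, Ȳ = 116.91 mm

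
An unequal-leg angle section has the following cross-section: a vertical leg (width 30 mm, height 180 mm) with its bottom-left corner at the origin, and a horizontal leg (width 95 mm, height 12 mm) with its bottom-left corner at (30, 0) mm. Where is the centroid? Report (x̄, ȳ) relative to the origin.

x̄ = 25.89 mm, ȳ = 75.36 mm

vertical leg: A = 30 × 180 = 5400.00, centroid at (15.00, 90.00).
horizontal leg: A = 95 × 12 = 1140.00, centroid at (77.50, 6.00).
ΣA = 6540.00 mm²
ΣAx̄ = (5400.00)(15.00) + (1140.00)(77.50) = 169350.00 mm³
ΣAȳ = (5400.00)(90.00) + (1140.00)(6.00) = 492840.00 mm³
x̄ = 169350.00 / 6540.00 = 25.89 mm
ȳ = 492840.00 / 6540.00 = 75.36 mm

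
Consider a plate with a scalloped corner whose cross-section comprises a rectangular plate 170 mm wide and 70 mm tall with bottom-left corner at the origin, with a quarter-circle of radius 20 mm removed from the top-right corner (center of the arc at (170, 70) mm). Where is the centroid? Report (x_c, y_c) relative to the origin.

x_c = 82.93 mm, y_c = 34.28 mm

Part | A | x̄ᵢ | ȳᵢ | A·x̄ᵢ | A·ȳᵢ
plate | 11900.00 | 85.00 | 35.00 | 1011500.00 | 416500.00
removed quarter-circle | -314.16 | 161.51 | 61.51 | -50740.41 | -19324.48
Σ | 11585.84 |  |  | 960759.59 | 397175.52
x_c = 960759.59 / 11585.84 = 82.93 mm
y_c = 397175.52 / 11585.84 = 34.28 mm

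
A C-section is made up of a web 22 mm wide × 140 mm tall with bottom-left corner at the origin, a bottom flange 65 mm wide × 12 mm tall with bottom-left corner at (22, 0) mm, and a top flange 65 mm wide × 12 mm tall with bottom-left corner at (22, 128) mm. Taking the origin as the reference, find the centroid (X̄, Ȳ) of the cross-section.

Part | A | x̄ᵢ | ȳᵢ | A·x̄ᵢ | A·ȳᵢ
web | 3080.00 | 11.00 | 70.00 | 33880.00 | 215600.00
bottom flange | 780.00 | 54.50 | 6.00 | 42510.00 | 4680.00
top flange | 780.00 | 54.50 | 134.00 | 42510.00 | 104520.00
Σ | 4640.00 |  |  | 118900.00 | 324800.00
X̄ = 118900.00 / 4640.00 = 25.62 mm
Ȳ = 324800.00 / 4640.00 = 70.00 mm

X̄ = 25.62 mm, Ȳ = 70.00 mm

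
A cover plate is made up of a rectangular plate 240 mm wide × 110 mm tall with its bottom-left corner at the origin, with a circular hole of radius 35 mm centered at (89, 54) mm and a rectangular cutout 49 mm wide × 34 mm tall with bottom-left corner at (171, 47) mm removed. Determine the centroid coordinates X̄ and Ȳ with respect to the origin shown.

X̄ = 119.69 mm, Ȳ = 54.47 mm

Part | A | x̄ᵢ | ȳᵢ | A·x̄ᵢ | A·ȳᵢ
plate | 26400.00 | 120.00 | 55.00 | 3168000.00 | 1452000.00
hole 1 | -3848.45 | 89.00 | 54.00 | -342512.14 | -207816.35
hole 2 | -1666.00 | 195.50 | 64.00 | -325703.00 | -106624.00
Σ | 20885.55 |  |  | 2499784.86 | 1137559.65
X̄ = 2499784.86 / 20885.55 = 119.69 mm
Ȳ = 1137559.65 / 20885.55 = 54.47 mm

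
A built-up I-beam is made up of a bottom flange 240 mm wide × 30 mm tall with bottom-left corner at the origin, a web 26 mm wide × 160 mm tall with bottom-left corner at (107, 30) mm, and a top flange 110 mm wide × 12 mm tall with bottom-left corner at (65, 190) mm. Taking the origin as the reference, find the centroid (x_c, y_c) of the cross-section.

x_c = 120.00 mm, y_c = 65.01 mm

bottom flange: A = 240 × 30 = 7200.00, centroid at (120.00, 15.00).
web: A = 26 × 160 = 4160.00, centroid at (120.00, 110.00).
top flange: A = 110 × 12 = 1320.00, centroid at (120.00, 196.00).
ΣA = 12680.00 mm²
ΣAx_c = (7200.00)(120.00) + (4160.00)(120.00) + (1320.00)(120.00) = 1521600.00 mm³
ΣAy_c = (7200.00)(15.00) + (4160.00)(110.00) + (1320.00)(196.00) = 824320.00 mm³
x_c = 1521600.00 / 12680.00 = 120.00 mm
y_c = 824320.00 / 12680.00 = 65.01 mm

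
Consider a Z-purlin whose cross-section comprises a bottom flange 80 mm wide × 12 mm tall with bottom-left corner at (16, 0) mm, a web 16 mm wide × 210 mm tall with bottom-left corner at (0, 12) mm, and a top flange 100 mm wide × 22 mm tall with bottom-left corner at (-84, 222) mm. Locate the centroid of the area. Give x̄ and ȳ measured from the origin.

x̄ = 0.90 mm, ȳ = 139.80 mm

bottom flange: A = 80 × 12 = 960.00, centroid at (56.00, 6.00).
web: A = 16 × 210 = 3360.00, centroid at (8.00, 117.00).
top flange: A = 100 × 22 = 2200.00, centroid at (-34.00, 233.00).
ΣA = 6520.00 mm², ΣAx̄ = 5840.00 mm³, ΣAȳ = 911480.00 mm³.
x̄ = 5840.00/6520.00 = 0.90 mm; ȳ = 911480.00/6520.00 = 139.80 mm.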